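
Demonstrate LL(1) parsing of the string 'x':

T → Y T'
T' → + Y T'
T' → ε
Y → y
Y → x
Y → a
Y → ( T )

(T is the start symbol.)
Stack is shown with the top on the left.

Stack   Input  Action
---------------------
T $     x $    output T → Y T'
Y T' $  x $    output Y → x
x T' $  x $    match 'x'
T' $    $      output T' → ε
$       $      accept

The string is accepted.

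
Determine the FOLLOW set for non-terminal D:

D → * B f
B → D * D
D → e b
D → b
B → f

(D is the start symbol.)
To compute FOLLOW(D), find every occurrence of D on a right-hand side N → α D β: add FIRST(β) \ {ε}, and if β is empty or nullable also add FOLLOW(N). Iterate to a fixed point.

D is the start symbol, so $ ∈ FOLLOW(D).
In B → D * D: D is followed by '*' D, add FIRST('*' D) \ {ε} = { '*' }
In B → D * D: D is at the end, add FOLLOW(B)

The FOLLOW sets referred to above (computed the same way, to a fixed point):
  FOLLOW(B) = { 'f' }

Taking the union: FOLLOW(D) = { $, '*', 'f' }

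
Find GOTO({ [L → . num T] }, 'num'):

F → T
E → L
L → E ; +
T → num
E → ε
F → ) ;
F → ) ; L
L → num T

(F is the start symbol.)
GOTO(I, 'num') = CLOSURE({ [A → αX.β] : [A → α.Xβ] ∈ I, X = 'num' })

Items with dot before 'num', with the dot advanced:
  [L → . num T] → [L → num . T]
Closure of the advanced items:
  [L → num . T] has the dot before T: add [T → . num]

GOTO = { [L → num . T], [T → . num] }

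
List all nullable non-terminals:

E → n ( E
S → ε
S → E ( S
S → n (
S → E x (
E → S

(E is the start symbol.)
A non-terminal is nullable if it can derive ε (the empty string): either it has an ε-production, or it has a production whose right-hand side consists entirely of nullable non-terminals.

ε-productions: S → ε
So S is immediately nullable.
E → S: every symbol on the right is nullable, so E is nullable too.
Every non-terminal is now nullable.
Nullable = { 'E', 'S' }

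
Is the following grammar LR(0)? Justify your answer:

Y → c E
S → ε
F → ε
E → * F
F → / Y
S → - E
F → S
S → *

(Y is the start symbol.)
No. Shift-reduce conflict between [F → .] and [F → . / Y]

Augment with Y' → Y and build the canonical LR(0) collection (I0 = CLOSURE({[Y' → . Y]}), then GOTO on every symbol after a dot until no new states appear). It has 12 states:
  I0: { [Y → . c E], [Y' → . Y] }  — shift
  I1: { [Y' → Y .] }  — accept
  I2: { [E → . * F], [Y → c . E] }  — shift
  I3: { [E → * . F], [F → . / Y], [F → . S], [F → .], [S → . *], [S → . - E], [S → .] }  — shift, 2 reduces
  I4: { [Y → c E .] }  — reduce
  I5: { [S → * .] }  — reduce
  I6: { [E → . * F], [S → - . E] }  — shift
  I7: { [F → / . Y], [Y → . c E] }  — shift
  I8: { [E → * F .] }  — reduce
  I9: { [F → S .] }  — reduce
  I10: { [F → / Y .] }  — reduce
  I11: { [S → - E .] }  — reduce

Conflict in state I3:
  Shift-reduce conflict between [F → .] and [F → . / Y]
So the grammar is NOT LR(0).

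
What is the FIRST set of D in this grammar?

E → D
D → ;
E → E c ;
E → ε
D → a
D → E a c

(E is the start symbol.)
To compute FIRST(D), examine every production with D on the left-hand side, reading each right-hand side left to right until a non-nullable symbol is reached.

FIRST sets of the other non-terminals involved (by the same procedure, iterated to a fixed point):
  FIRST(E) = { ';', 'a', 'c', ε }

From D → ;:
  - ';' is a terminal: add ';' and stop
From D → a:
  - a is a terminal: add 'a' and stop
From D → E a c:
  - E is a non-terminal: add FIRST(E) \ {ε} = { ';', 'a', 'c' }
    E is nullable, so continue to the next symbol
  - a is a terminal: add 'a' and stop

Collecting: FIRST(D) = { ';', 'a', 'c' }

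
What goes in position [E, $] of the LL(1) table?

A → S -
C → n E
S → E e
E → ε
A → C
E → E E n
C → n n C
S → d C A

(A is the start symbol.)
To find M[E, $], we find productions for E where $ is in the predict set (PREDICT(N → α) = (FIRST(α) \ {ε}) ∪ (FOLLOW(N) if α ⇒* ε)).

Relevant sets:
  FIRST(E) = { 'n', ε }
  FOLLOW(E) = { $, '-', 'd', 'e', 'n' }

E → ε: PREDICT = { $, '-', 'd', 'e', 'n' }
  $ is in predict set, so this production goes in M[E, $]
E → E E n: PREDICT = { 'n' }

M[E, $] = E → ε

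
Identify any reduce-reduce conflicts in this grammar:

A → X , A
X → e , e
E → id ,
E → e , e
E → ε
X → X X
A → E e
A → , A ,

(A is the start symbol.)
Yes — I9: [E → e , e .] vs [X → e , e .]

Augment with A' → A and build the canonical LR(0) collection (I0 = CLOSURE({[A' → . A]}), then GOTO on every symbol after a dot until no new states appear). It has 19 states:
  I0: { [A → . , A ,], [A → . E e], [A → . X , A], [A' → . A], [E → . e , e], [E → . id ,], [E → .], [X → . X X], [X → . e , e] }  — shift, reduce
  I1: { [A → , . A ,], [A → . , A ,], [A → . E e], [A → . X , A], [E → . e , e], [E → . id ,], [E → .], [X → . X X], [X → . e , e] }  — shift, reduce
  I2: { [A' → A .] }  — accept
  I3: { [A → E . e] }  — shift
  I4: { [A → X . , A], [X → . X X], [X → . e , e], [X → X . X] }  — shift
  I5: { [E → e . , e], [X → e . , e] }  — shift
  I6: { [E → id . ,] }  — shift
  I7: { [E → id , .] }  — reduce
  I8: { [E → e , . e], [X → e , . e] }  — shift
  I9: { [E → e , e .], [X → e , e .] }  — 2 reduces
  I10: { [A → . , A ,], [A → . E e], [A → . X , A], [A → X , . A], [E → . e , e], [E → . id ,], [E → .], [X → . X X], [X → . e , e] }  — shift, reduce
  I11: { [X → . X X], [X → . e , e], [X → X . X], [X → X X .] }  — shift, reduce
  I12: { [X → e . , e] }  — shift
  I13: { [X → e , . e] }  — shift
  I14: { [X → e , e .] }  — reduce
  I15: { [A → X , A .] }  — reduce
  I16: { [A → E e .] }  — reduce
  I17: { [A → , A . ,] }  — shift
  I18: { [A → , A , .] }  — reduce

I9 contains complete items [E → e , e .], [X → e , e .] — reduce-reduce conflict.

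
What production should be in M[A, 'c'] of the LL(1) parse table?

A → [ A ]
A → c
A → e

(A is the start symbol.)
To find M[A, 'c'], we find productions for A where 'c' is in the predict set (PREDICT(N → α) = (FIRST(α) \ {ε}) ∪ (FOLLOW(N) if α ⇒* ε)).

A → [ A ]: PREDICT = { '[' }
A → c: PREDICT = { 'c' }
  'c' is in predict set, so this production goes in M[A, 'c']
A → e: PREDICT = { 'e' }

M[A, 'c'] = A → c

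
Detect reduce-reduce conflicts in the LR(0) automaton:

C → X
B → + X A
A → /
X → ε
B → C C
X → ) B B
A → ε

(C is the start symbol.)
No reduce-reduce conflicts

A reduce-reduce conflict occurs when an LR(0) state has two complete items [A → α .] and [B → β .] — both call for a reduction, and with no lookahead the parser cannot choose between them.

Augment with C' → C and build the canonical LR(0) collection (I0 = CLOSURE({[C' → . C]}), then GOTO on every symbol after a dot until no new states appear). It has 12 states:
  I0: { [C → . X], [C' → . C], [X → . ) B B], [X → .] }  — shift, reduce
  I1: { [B → . + X A], [B → . C C], [C → . X], [X → ) . B B], [X → . ) B B], [X → .] }  — shift, reduce
  I2: { [C' → C .] }  — accept
  I3: { [C → X .] }  — reduce
  I4: { [B → + . X A], [X → . ) B B], [X → .] }  — shift, reduce
  I5: { [B → . + X A], [B → . C C], [C → . X], [X → ) B . B], [X → . ) B B], [X → .] }  — shift, reduce
  I6: { [B → C . C], [C → . X], [X → . ) B B], [X → .] }  — shift, reduce
  I7: { [B → C C .] }  — reduce
  I8: { [X → ) B B .] }  — reduce
  I9: { [A → . /], [A → .], [B → + X . A] }  — shift, reduce
  I10: { [A → / .] }  — reduce
  I11: { [B → + X A .] }  — reduce

No state contains more than one complete item.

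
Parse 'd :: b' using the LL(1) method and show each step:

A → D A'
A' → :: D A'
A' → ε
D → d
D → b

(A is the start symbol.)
LL(1) parsing maintains a stack (initially the start symbol over $) and the input. At each step: if the stack top is a terminal, match it against the current input token; if it is a non-terminal N, replace it with the RHS of M[N, lookahead] (the unique production whose predict set contains the lookahead).

Stack is shown with the top on the left.

Stack      Input     Action
---------------------------
A $        d :: b $  output A → D A'
D A' $     d :: b $  output D → d
d A' $     d :: b $  match 'd'
A' $       :: b $    output A' → :: D A'
:: D A' $  :: b $    match '::'
D A' $     b $       output D → b
b A' $     b $       match 'b'
A' $       $         output A' → ε
$          $         accept

The string is accepted.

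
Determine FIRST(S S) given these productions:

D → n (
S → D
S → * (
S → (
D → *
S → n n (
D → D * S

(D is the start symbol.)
FIRST sets of the non-terminals involved (from the grammar, by fixed-point iteration):
  FIRST(S) = { '(', '*', 'n' }

To compute FIRST(S S), process the symbols left to right:
Symbol S is a non-terminal. Add FIRST(S) \ {ε} = { '(', '*', 'n' }
S is not nullable (ε ∉ FIRST(S)), so stop here.
FIRST(S S) = { '(', '*', 'n' }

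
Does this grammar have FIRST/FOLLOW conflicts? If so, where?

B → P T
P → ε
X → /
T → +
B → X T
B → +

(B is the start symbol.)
A FIRST/FOLLOW conflict occurs when a non-terminal N has a nullable alternative N → β (β ⇒* ε) and another alternative N → α with FIRST(α) ∩ FOLLOW(N) ≠ ∅: on such a lookahead the parser cannot decide between expanding α and letting N vanish via β.

Nullable non-terminals: P.
P has a nullable alternative but only one production, so nothing to check.

B, T, X have no nullable alternative, so no FIRST/FOLLOW check is needed there.

No FIRST/FOLLOW conflicts found.

Answer: No FIRST/FOLLOW conflicts.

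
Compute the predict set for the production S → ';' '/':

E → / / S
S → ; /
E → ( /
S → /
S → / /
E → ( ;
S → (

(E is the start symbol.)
PREDICT(S → ';' '/') = (FIRST(RHS) \ {ε}) ∪ (FOLLOW(S) if ε ∈ FIRST(RHS), i.e. RHS ⇒* ε)
FIRST(';' '/') = { ';' }
ε ∉ FIRST(';' '/'), so FOLLOW(S) is not added.
PREDICT(S → ';' '/') = { ';' }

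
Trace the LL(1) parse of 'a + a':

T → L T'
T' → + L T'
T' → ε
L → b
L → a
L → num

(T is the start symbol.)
LL(1) parsing maintains a stack (initially the start symbol over $) and the input. At each step: if the stack top is a terminal, match it against the current input token; if it is a non-terminal N, replace it with the RHS of M[N, lookahead] (the unique production whose predict set contains the lookahead).

Stack is shown with the top on the left.

Stack     Input    Action
-------------------------
T $       a + a $  output T → L T'
L T' $    a + a $  output L → a
a T' $    a + a $  match 'a'
T' $      + a $    output T' → + L T'
+ L T' $  + a $    match '+'
L T' $    a $      output L → a
a T' $    a $      match 'a'
T' $      $        output T' → ε
$         $        accept

The string is accepted.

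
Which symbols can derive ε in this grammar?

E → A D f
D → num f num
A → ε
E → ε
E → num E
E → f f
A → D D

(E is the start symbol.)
A non-terminal is nullable if it can derive ε (the empty string): either it has an ε-production, or it has a production whose right-hand side consists entirely of nullable non-terminals.

ε-productions: A → ε, E → ε
So A, E are immediately nullable.
No further non-terminal can be added: every production for the remaining non-terminals contains a terminal or a non-nullable non-terminal.
Nullable = { 'A', 'E' }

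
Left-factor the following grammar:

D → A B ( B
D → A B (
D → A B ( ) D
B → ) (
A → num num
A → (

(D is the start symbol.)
Left-factoring transforms A → αβ₁ | αβ₂ into A → αA' and A' → β₁ | β₂
(α is the longest common prefix among the alternatives). Repeat until
no nonterminal has two alternatives with a common prefix.

Round 1: D has alternatives sharing prefix 'A B ('. Introduce D': D → A B ( D'
  Add: D' → B
  Add: D' → ε
  Add: D' → ) D

No remaining common prefixes — done.

Resulting grammar:
D → A B ( D'
D' → B
D' → ε
D' → ) D
B → ) (
A → num num
A → (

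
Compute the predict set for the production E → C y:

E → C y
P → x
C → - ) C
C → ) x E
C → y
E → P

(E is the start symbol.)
PREDICT(E → C y) = (FIRST(RHS) \ {ε}) ∪ (FOLLOW(E) if ε ∈ FIRST(RHS), i.e. RHS ⇒* ε)
FIRST(C) = { ')', '-', 'y' }
FIRST(C y) = { ')', '-', 'y' }
ε ∉ FIRST(C y), so FOLLOW(E) is not added.
PREDICT(E → C y) = { ')', '-', 'y' }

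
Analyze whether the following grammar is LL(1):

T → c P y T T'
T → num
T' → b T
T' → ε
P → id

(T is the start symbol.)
No. Predict set conflict for T': { 'b' }

Relevant sets:
  FOLLOW(T') = { $, 'b' }

For T:
  PREDICT(T → c P y T T') = { 'c' }
  PREDICT(T → num) = { 'num' }
For T':
  PREDICT(T' → b T) = { 'b' }
  PREDICT(T' → ε) = { $, 'b' }
P has a single production, so nothing to check there.

Conflict found: Predict set conflict for T': { 'b' }
The grammar is NOT LL(1).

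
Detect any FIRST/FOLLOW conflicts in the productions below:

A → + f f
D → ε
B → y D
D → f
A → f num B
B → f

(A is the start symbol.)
No FIRST/FOLLOW conflicts.

Nullable non-terminals: D.

D: nullable alternative(s) D → ε; FOLLOW(D) = { $ }
  D → ε: FIRST \ {ε} = { } — this is the only nullable alternative, skip
  D → f: FIRST \ {ε} = { 'f' } — disjoint from FOLLOW(D)

A, B have no nullable alternative, so no FIRST/FOLLOW check is needed there.

No FIRST/FOLLOW conflicts found.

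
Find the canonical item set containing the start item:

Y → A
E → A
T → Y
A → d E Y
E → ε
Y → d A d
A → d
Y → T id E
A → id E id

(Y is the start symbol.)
First, augment the grammar with Y' → Y
I₀ = CLOSURE({ [Y' → . Y] }):
  [Y' → . Y] has the dot before Y: add [Y → . A], [Y → . d A d], [Y → . T id E]
  [Y → . A] has the dot before A: add [A → . d E Y], [A → . d], [A → . id E id]
  [Y → . T id E] has the dot before T: add [T → . Y]
No further items can be added.

I₀ = { [A → . d E Y], [A → . d], [A → . id E id], [T → . Y], [Y → . A], [Y → . T id E], [Y → . d A d], [Y' → . Y] }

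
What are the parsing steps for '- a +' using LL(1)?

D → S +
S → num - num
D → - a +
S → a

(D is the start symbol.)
LL(1) parsing maintains a stack (initially the start symbol over $) and the input. At each step: if the stack top is a terminal, match it against the current input token; if it is a non-terminal N, replace it with the RHS of M[N, lookahead] (the unique production whose predict set contains the lookahead).

Stack is shown with the top on the left.

Stack    Input    Action
------------------------
D $      - a + $  output D → - a +
- a + $  - a + $  match '-'
a + $    a + $    match 'a'
+ $      + $      match '+'
$        $        accept

The string is accepted.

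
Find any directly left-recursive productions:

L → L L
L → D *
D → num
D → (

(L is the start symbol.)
L → L L: LEFT RECURSIVE (starts with L)
L → D *: starts with D
D → num: starts with num
D → (: starts with '('

The grammar has direct left recursion on: L.

Answer: Yes, L is left-recursive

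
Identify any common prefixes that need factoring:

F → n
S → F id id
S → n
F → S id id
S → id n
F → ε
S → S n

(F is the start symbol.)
Left-factoring is needed when two productions for the same non-terminal
share a common prefix on the right-hand side.

Productions for F:
  F → n
  F → S id id
  F → ε
Productions for S:
  S → F id id
  S → n
  S → id n
  S → S n

No common prefixes found.

Answer: No, left-factoring is not needed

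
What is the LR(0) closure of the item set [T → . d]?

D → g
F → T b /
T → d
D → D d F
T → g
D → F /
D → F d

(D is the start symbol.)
To compute CLOSURE, for each item [A → α.Bβ] where B is a non-terminal, add [B → .γ] for all productions B → γ; repeat for the newly added items until nothing changes.

Start with: [T → . d]
The dot precedes the terminal d, so nothing is added.

CLOSURE = { [T → . d] }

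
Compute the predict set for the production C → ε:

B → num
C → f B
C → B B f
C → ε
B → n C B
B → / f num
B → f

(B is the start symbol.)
{ '/', 'f', 'n', 'num' }

PREDICT(C → ε) = (FIRST(RHS) \ {ε}) ∪ (FOLLOW(C) if ε ∈ FIRST(RHS), i.e. RHS ⇒* ε)
The right-hand side is ε (FIRST(ε) = { ε }), so the predict set is FOLLOW(C) = { '/', 'f', 'n', 'num' }
PREDICT(C → ε) = { '/', 'f', 'n', 'num' }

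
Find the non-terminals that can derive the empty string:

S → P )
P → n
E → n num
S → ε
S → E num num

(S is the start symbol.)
ε-productions: S → ε
So S is immediately nullable.
No further non-terminal can be added: every production for the remaining non-terminals contains a terminal or a non-nullable non-terminal.
Nullable = { 'S' }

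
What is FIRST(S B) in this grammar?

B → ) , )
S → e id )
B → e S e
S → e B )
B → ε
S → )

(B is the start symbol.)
FIRST sets of the non-terminals involved (from the grammar, by fixed-point iteration):
  FIRST(S) = { ')', 'e' }

To compute FIRST(S B), process the symbols left to right:
Symbol S is a non-terminal. Add FIRST(S) \ {ε} = { ')', 'e' }
S is not nullable (ε ∉ FIRST(S)), so stop here.
FIRST(S B) = { ')', 'e' }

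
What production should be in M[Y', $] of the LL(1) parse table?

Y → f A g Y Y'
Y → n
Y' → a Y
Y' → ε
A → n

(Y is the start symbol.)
Y' → ε

To find M[Y', $], we find productions for Y' where $ is in the predict set (PREDICT(N → α) = (FIRST(α) \ {ε}) ∪ (FOLLOW(N) if α ⇒* ε)).

Relevant sets:
  FOLLOW(Y') = { $, 'a' }

Y' → a Y: PREDICT = { 'a' }
Y' → ε: PREDICT = { $, 'a' }
  $ is in predict set, so this production goes in M[Y', $]

M[Y', $] = Y' → ε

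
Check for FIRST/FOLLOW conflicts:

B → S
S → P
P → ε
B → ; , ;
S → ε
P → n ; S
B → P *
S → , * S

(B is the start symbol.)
Nullable non-terminals: B, P, S.
FIRST sets used below: FIRST(S) = { ',', 'n', ε }, FIRST(P) = { 'n', ε }

B: nullable alternative(s) B → S; FOLLOW(B) = { $ }
  B → S: FIRST \ {ε} = { ',', 'n' } — this is the only nullable alternative, skip
  B → ; , ;: FIRST \ {ε} = { ';' } — disjoint from FOLLOW(B)
  B → P *: FIRST \ {ε} = { '*', 'n' } — disjoint from FOLLOW(B)

P: nullable alternative(s) P → ε; FOLLOW(P) = { $, '*' }
  P → ε: FIRST \ {ε} = { } — this is the only nullable alternative, skip
  P → n ; S: FIRST \ {ε} = { 'n' } — disjoint from FOLLOW(P)

S: nullable alternative(s) S → P, S → ε; FOLLOW(S) = { $, '*' }
  S → P: FIRST \ {ε} = { 'n' } — disjoint from FOLLOW(S)
  S → ε: FIRST \ {ε} = { } — disjoint from FOLLOW(S)
  S → , * S: FIRST \ {ε} = { ',' } — disjoint from FOLLOW(S)

No FIRST/FOLLOW conflicts found.

Answer: No FIRST/FOLLOW conflicts.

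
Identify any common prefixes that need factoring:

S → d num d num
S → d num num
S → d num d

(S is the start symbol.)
Yes, S has productions with common prefix 'd num'

Left-factoring is needed when two productions for the same non-terminal
share a common prefix on the right-hand side.

Productions for S:
  S → d num d num
  S → d num num
  S → d num d

Found common prefix 'd num' in productions for S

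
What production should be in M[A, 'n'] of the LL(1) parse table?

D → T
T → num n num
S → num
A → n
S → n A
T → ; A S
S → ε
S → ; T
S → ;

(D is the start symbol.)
To find M[A, 'n'], we find productions for A where 'n' is in the predict set (PREDICT(N → α) = (FIRST(α) \ {ε}) ∪ (FOLLOW(N) if α ⇒* ε)).

A → n: PREDICT = { 'n' }
  'n' is in predict set, so this production goes in M[A, 'n']

M[A, 'n'] = A → n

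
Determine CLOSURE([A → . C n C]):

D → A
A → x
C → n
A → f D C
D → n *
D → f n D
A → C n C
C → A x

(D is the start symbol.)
{ [A → . C n C], [A → . f D C], [A → . x], [C → . A x], [C → . n] }

To compute CLOSURE, for each item [A → α.Bβ] where B is a non-terminal, add [B → .γ] for all productions B → γ; repeat for the newly added items until nothing changes.

Start with: [A → . C n C]
  [A → . C n C] has the dot before C: add [C → . n], [C → . A x]
  [C → . A x] has the dot before A: add [A → . x], [A → . f D C]
No further items can be added.

CLOSURE = { [A → . C n C], [A → . f D C], [A → . x], [C → . A x], [C → . n] }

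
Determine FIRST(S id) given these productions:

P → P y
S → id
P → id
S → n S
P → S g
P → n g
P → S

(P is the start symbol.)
FIRST sets of the non-terminals involved (from the grammar, by fixed-point iteration):
  FIRST(S) = { 'id', 'n' }

To compute FIRST(S id), process the symbols left to right:
Symbol S is a non-terminal. Add FIRST(S) \ {ε} = { 'id', 'n' }
S is not nullable (ε ∉ FIRST(S)), so stop here.
FIRST(S id) = { 'id', 'n' }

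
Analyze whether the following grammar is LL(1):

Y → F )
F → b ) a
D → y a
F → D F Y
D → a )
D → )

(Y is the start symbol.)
A grammar is LL(1) if for each non-terminal N with multiple productions, the predict sets of those productions are pairwise disjoint, where PREDICT(N → α) = (FIRST(α) \ {ε}) ∪ (FOLLOW(N) if α ⇒* ε).

Relevant sets:
  FIRST(D) = { ')', 'a', 'y' }

For F:
  PREDICT(F → b ')' a) = { 'b' }
  PREDICT(F → D F Y) = { ')', 'a', 'y' }
For D:
  PREDICT(D → y a) = { 'y' }
  PREDICT(D → a ')') = { 'a' }
  PREDICT(D → ')') = { ')' }
Y has a single production, so nothing to check there.

All predict sets are disjoint. The grammar IS LL(1).

Answer: Yes, the grammar is LL(1).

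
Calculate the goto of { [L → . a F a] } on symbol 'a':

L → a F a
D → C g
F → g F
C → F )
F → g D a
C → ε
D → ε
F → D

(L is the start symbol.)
GOTO(I, 'a') = CLOSURE({ [A → αX.β] : [A → α.Xβ] ∈ I, X = 'a' })

Items with dot before 'a', with the dot advanced:
  [L → . a F a] → [L → a . F a]
Closure of the advanced items:
  [L → a . F a] has the dot before F: add [F → . g F], [F → . g D a], [F → . D]
  [F → . D] has the dot before D: add [D → . C g], [D → .]
  [D → . C g] has the dot before C: add [C → . F )], [C → .]

GOTO = { [C → . F )], [C → .], [D → . C g], [D → .], [F → . D], [F → . g D a], [F → . g F], [L → a . F a] }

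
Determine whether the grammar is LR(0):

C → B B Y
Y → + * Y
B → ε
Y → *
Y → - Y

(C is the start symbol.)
A grammar is LR(0) if no state in the canonical LR(0) collection has:
  - both a shift item (dot before a terminal) and a complete item (shift-reduce conflict), or
  - two or more complete items (reduce-reduce conflict; the accept item [C' → C .] counts as a complete item here).

Augment with C' → C and build the canonical LR(0) collection (I0 = CLOSURE({[C' → . C]}), then GOTO on every symbol after a dot until no new states appear). It has 11 states:
  I0: { [B → .], [C → . B B Y], [C' → . C] }  — reduce
  I1: { [B → .], [C → B . B Y] }  — reduce
  I2: { [C' → C .] }  — accept
  I3: { [C → B B . Y], [Y → . *], [Y → . + * Y], [Y → . - Y] }  — shift
  I4: { [Y → * .] }  — reduce
  I5: { [Y → + . * Y] }  — shift
  I6: { [Y → - . Y], [Y → . *], [Y → . + * Y], [Y → . - Y] }  — shift
  I7: { [C → B B Y .] }  — reduce
  I8: { [Y → - Y .] }  — reduce
  I9: { [Y → + * . Y], [Y → . *], [Y → . + * Y], [Y → . - Y] }  — shift
  I10: { [Y → + * Y .] }  — reduce

Every state is either a pure shift/goto state or contains exactly one complete item and nothing to shift — no conflicts. The grammar is LR(0).

Answer: Yes, the grammar is LR(0)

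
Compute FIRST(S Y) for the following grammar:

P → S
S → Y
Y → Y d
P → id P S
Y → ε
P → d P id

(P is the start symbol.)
{ 'd', ε }

FIRST sets of the non-terminals involved (from the grammar, by fixed-point iteration):
  FIRST(S) = { 'd', ε }
  FIRST(Y) = { 'd', ε }

To compute FIRST(S Y), process the symbols left to right:
Symbol S is a non-terminal. Add FIRST(S) \ {ε} = { 'd' }
S is nullable (ε ∈ FIRST(S)), continue to the next symbol.
Symbol Y is a non-terminal. Add FIRST(Y) \ {ε} = { 'd' }
Y is nullable (ε ∈ FIRST(Y)), continue to the next symbol.
All symbols are nullable, so ε is in the result.
FIRST(S Y) = { 'd', ε }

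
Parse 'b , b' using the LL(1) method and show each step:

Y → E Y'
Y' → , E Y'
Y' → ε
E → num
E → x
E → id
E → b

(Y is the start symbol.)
Stack is shown with the top on the left.

Stack     Input    Action
-------------------------
Y $       b , b $  output Y → E Y'
E Y' $    b , b $  output E → b
b Y' $    b , b $  match 'b'
Y' $      , b $    output Y' → , E Y'
, E Y' $  , b $    match ','
E Y' $    b $      output E → b
b Y' $    b $      match 'b'
Y' $      $        output Y' → ε
$         $        accept

The string is accepted.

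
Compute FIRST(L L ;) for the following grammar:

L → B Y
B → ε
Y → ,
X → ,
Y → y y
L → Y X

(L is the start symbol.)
FIRST sets of the non-terminals involved (from the grammar, by fixed-point iteration):
  FIRST(L) = { ',', 'y' }

To compute FIRST(L L ;), process the symbols left to right:
Symbol L is a non-terminal. Add FIRST(L) \ {ε} = { ',', 'y' }
L is not nullable (ε ∉ FIRST(L)), so stop here.
FIRST(L L ;) = { ',', 'y' }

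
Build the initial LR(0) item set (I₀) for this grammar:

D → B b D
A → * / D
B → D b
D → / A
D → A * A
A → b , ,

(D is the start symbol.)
{ [A → . * / D], [A → . b , ,], [B → . D b], [D → . / A], [D → . A * A], [D → . B b D], [D' → . D] }

First, augment the grammar with D' → D
I₀ = CLOSURE({ [D' → . D] }):
  [D' → . D] has the dot before D: add [D → . B b D], [D → . / A], [D → . A * A]
  [D → . B b D] has the dot before B: add [B → . D b]
  [D → . A * A] has the dot before A: add [A → . * / D], [A → . b , ,]
No further items can be added.

I₀ = { [A → . * / D], [A → . b , ,], [B → . D b], [D → . / A], [D → . A * A], [D → . B b D], [D' → . D] }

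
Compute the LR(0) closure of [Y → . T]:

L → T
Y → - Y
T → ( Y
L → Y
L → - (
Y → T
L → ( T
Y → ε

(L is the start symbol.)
{ [T → . ( Y], [Y → . T] }

Start with: [Y → . T]
  [Y → . T] has the dot before T: add [T → . ( Y]
No further items can be added.

CLOSURE = { [T → . ( Y], [Y → . T] }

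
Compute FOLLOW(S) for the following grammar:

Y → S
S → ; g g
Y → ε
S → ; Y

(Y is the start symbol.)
{ $ }

In Y → S: S is at the end, add FOLLOW(Y)

The FOLLOW sets referred to above (computed the same way, to a fixed point):
  FOLLOW(Y) = { $ }

Taking the union: FOLLOW(S) = { $ }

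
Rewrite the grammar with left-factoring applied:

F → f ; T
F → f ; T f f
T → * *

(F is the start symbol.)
F → f ; T F'
F' → ε
F' → f f
T → * *

Left-factoring transforms A → αβ₁ | αβ₂ into A → αA' and A' → β₁ | β₂
(α is the longest common prefix among the alternatives). Repeat until
no nonterminal has two alternatives with a common prefix.

Round 1: F has alternatives sharing prefix 'f ; T'. Introduce F': F → f ; T F'
  Add: F' → ε
  Add: F' → f f

No remaining common prefixes — done.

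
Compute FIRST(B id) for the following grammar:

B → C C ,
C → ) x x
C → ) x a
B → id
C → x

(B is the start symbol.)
{ ')', 'id', 'x' }

FIRST sets of the non-terminals involved (from the grammar, by fixed-point iteration):
  FIRST(B) = { ')', 'id', 'x' }

To compute FIRST(B id), process the symbols left to right:
Symbol B is a non-terminal. Add FIRST(B) \ {ε} = { ')', 'id', 'x' }
B is not nullable (ε ∉ FIRST(B)), so stop here.
FIRST(B id) = { ')', 'id', 'x' }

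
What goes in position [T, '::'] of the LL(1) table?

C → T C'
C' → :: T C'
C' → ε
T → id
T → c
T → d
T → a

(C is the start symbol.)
Empty (error entry)

To find M[T, '::'], we find productions for T where '::' is in the predict set (PREDICT(N → α) = (FIRST(α) \ {ε}) ∪ (FOLLOW(N) if α ⇒* ε)).

T → id: PREDICT = { 'id' }
T → c: PREDICT = { 'c' }
T → d: PREDICT = { 'd' }
T → a: PREDICT = { 'a' }

M[T, '::'] is empty (no production applies)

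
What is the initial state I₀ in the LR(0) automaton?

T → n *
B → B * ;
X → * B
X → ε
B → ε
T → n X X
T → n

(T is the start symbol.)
{ [T → . n *], [T → . n X X], [T → . n], [T' → . T] }

First, augment the grammar with T' → T
I₀ = CLOSURE({ [T' → . T] }):
  [T' → . T] has the dot before T: add [T → . n *], [T → . n X X], [T → . n]
No further items can be added.

I₀ = { [T → . n *], [T → . n X X], [T → . n], [T' → . T] }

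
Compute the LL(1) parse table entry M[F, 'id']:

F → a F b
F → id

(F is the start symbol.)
F → id

To find M[F, 'id'], we find productions for F where 'id' is in the predict set (PREDICT(N → α) = (FIRST(α) \ {ε}) ∪ (FOLLOW(N) if α ⇒* ε)).

F → a F b: PREDICT = { 'a' }
F → id: PREDICT = { 'id' }
  'id' is in predict set, so this production goes in M[F, 'id']

M[F, 'id'] = F → id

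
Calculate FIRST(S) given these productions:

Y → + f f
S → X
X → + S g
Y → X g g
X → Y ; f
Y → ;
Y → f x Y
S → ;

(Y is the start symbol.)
{ '+', ';', 'f' }

To compute FIRST(S), examine every production with S on the left-hand side, reading each right-hand side left to right until a non-nullable symbol is reached.

FIRST sets of the other non-terminals involved (by the same procedure, iterated to a fixed point):
  FIRST(X) = { '+', ';', 'f' }

From S → X:
  - X is a non-terminal: add FIRST(X) \ {ε} = { '+', ';', 'f' }
    X is not nullable, so stop
From S → ;:
  - ';' is a terminal: add ';' and stop

Collecting: FIRST(S) = { '+', ';', 'f' }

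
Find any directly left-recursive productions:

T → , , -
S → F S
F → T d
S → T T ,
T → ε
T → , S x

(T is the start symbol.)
No direct left recursion

Direct left recursion occurs when N → N α for some non-terminal N (the right-hand side begins with the left-hand side itself).

T → , , -: starts with ','
S → F S: starts with F
F → T d: starts with T
S → T T ,: starts with T
T → ε: starts with ε
T → , S x: starts with ','

No direct left recursion found.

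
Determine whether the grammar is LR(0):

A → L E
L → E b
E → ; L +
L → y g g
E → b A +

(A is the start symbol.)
Augment with A' → A and build the canonical LR(0) collection (I0 = CLOSURE({[A' → . A]}), then GOTO on every symbol after a dot until no new states appear). It has 15 states:
  I0: { [A → . L E], [A' → . A], [E → . ; L +], [E → . b A +], [L → . E b], [L → . y g g] }  — shift
  I1: { [E → . ; L +], [E → . b A +], [E → ; . L +], [L → . E b], [L → . y g g] }  — shift
  I2: { [A' → A .] }  — accept
  I3: { [L → E . b] }  — shift
  I4: { [A → L . E], [E → . ; L +], [E → . b A +] }  — shift
  I5: { [A → . L E], [E → . ; L +], [E → . b A +], [E → b . A +], [L → . E b], [L → . y g g] }  — shift
  I6: { [L → y . g g] }  — shift
  I7: { [L → y g . g] }  — shift
  I8: { [L → y g g .] }  — reduce
  I9: { [E → b A . +] }  — shift
  I10: { [E → b A + .] }  — reduce
  I11: { [A → L E .] }  — reduce
  I12: { [L → E b .] }  — reduce
  I13: { [E → ; L . +] }  — shift
  I14: { [E → ; L + .] }  — reduce

Every state is either a pure shift/goto state or contains exactly one complete item and nothing to shift — no conflicts. The grammar is LR(0).

Answer: Yes, the grammar is LR(0)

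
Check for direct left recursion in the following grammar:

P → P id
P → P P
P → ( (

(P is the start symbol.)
Direct left recursion occurs when N → N α for some non-terminal N (the right-hand side begins with the left-hand side itself).

P → P id: LEFT RECURSIVE (starts with P)
P → P P: LEFT RECURSIVE (starts with P)
P → ( (: starts with '('

The grammar has direct left recursion on: P.

Answer: Yes, P is left-recursive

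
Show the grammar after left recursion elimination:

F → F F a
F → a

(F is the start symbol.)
F → a F'
F' → F a F'
F' → ε

F is directly left-recursive. The standard transformation for
  A → A α₁ | ... | A α_m | β₁ | ... | β_n
is
  A  → β₁ A' | ... | β_n A'
  A' → α₁ A' | ... | α_m A' | ε

F → a becomes F → a F'
F → F F a becomes F' → F a F'
Add F' → ε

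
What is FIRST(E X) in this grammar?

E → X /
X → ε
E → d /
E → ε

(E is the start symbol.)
{ '/', 'd', ε }

FIRST sets of the non-terminals involved (from the grammar, by fixed-point iteration):
  FIRST(E) = { '/', 'd', ε }
  FIRST(X) = { ε }

To compute FIRST(E X), process the symbols left to right:
Symbol E is a non-terminal. Add FIRST(E) \ {ε} = { '/', 'd' }
E is nullable (ε ∈ FIRST(E)), continue to the next symbol.
Symbol X is a non-terminal. Add FIRST(X) \ {ε} = { }
X is nullable (ε ∈ FIRST(X)), continue to the next symbol.
All symbols are nullable, so ε is in the result.
FIRST(E X) = { '/', 'd', ε }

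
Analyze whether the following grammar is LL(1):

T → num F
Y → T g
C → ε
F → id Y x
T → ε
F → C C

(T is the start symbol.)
Yes, the grammar is LL(1).

A grammar is LL(1) if for each non-terminal N with multiple productions, the predict sets of those productions are pairwise disjoint, where PREDICT(N → α) = (FIRST(α) \ {ε}) ∪ (FOLLOW(N) if α ⇒* ε).

Relevant sets:
  FIRST(C) = { ε }
  FOLLOW(T) = { $, 'g' }
  FOLLOW(F) = { $, 'g' }

For T:
  PREDICT(T → num F) = { 'num' }
  PREDICT(T → ε) = { $, 'g' }
For F:
  PREDICT(F → id Y x) = { 'id' }
  PREDICT(F → C C) = { $, 'g' }
Y, C have a single production, so nothing to check there.

All predict sets are disjoint. The grammar IS LL(1).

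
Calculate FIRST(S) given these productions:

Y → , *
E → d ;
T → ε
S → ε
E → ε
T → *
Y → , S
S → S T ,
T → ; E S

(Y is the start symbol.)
{ '*', ',', ';', ε }

To compute FIRST(S), examine every production with S on the left-hand side, reading each right-hand side left to right until a non-nullable symbol is reached.

FIRST sets of the other non-terminals involved (by the same procedure, iterated to a fixed point):
  FIRST(T) = { '*', ';', ε }

From S → ε:
  - ε-production, so ε ∈ FIRST(S)
From S → S T ,:
  - S is the symbol being defined: contributes nothing new
    S is nullable, so continue to the next symbol
  - T is a non-terminal: add FIRST(T) \ {ε} = { '*', ';' }
    T is nullable, so continue to the next symbol
  - ',' is a terminal: add ',' and stop

Collecting: FIRST(S) = { '*', ',', ';', ε }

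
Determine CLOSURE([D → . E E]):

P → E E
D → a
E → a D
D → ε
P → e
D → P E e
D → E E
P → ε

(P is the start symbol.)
Start with: [D → . E E]
  [D → . E E] has the dot before E: add [E → . a D]
No further items can be added.

CLOSURE = { [D → . E E], [E → . a D] }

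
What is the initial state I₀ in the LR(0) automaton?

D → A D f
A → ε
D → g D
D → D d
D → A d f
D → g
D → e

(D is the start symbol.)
First, augment the grammar with D' → D
I₀ = CLOSURE({ [D' → . D] }):
  [D' → . D] has the dot before D: add [D → . A D f], [D → . g D], [D → . D d], [D → . A d f], [D → . g], [D → . e]
  [D → . A D f] has the dot before A: add [A → .]
No further items can be added.

I₀ = { [A → .], [D → . A D f], [D → . A d f], [D → . D d], [D → . e], [D → . g D], [D → . g], [D' → . D] }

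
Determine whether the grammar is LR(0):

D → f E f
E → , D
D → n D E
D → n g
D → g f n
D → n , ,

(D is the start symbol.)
A grammar is LR(0) if no state in the canonical LR(0) collection has:
  - both a shift item (dot before a terminal) and a complete item (shift-reduce conflict), or
  - two or more complete items (reduce-reduce conflict; the accept item [D' → D .] counts as a complete item here).

Augment with D' → D and build the canonical LR(0) collection (I0 = CLOSURE({[D' → . D]}), then GOTO on every symbol after a dot until no new states appear). It has 16 states:
  I0: { [D → . f E f], [D → . g f n], [D → . n , ,], [D → . n D E], [D → . n g], [D' → . D] }  — shift
  I1: { [D' → D .] }  — accept
  I2: { [D → f . E f], [E → . , D] }  — shift
  I3: { [D → g . f n] }  — shift
  I4: { [D → . f E f], [D → . g f n], [D → . n , ,], [D → . n D E], [D → . n g], [D → n . , ,], [D → n . D E], [D → n . g] }  — shift
  I5: { [D → n , . ,] }  — shift
  I6: { [D → n D . E], [E → . , D] }  — shift
  I7: { [D → g . f n], [D → n g .] }  — shift, reduce
  I8: { [D → g f . n] }  — shift
  I9: { [D → g f n .] }  — reduce
  I10: { [D → . f E f], [D → . g f n], [D → . n , ,], [D → . n D E], [D → . n g], [E → , . D] }  — shift
  I11: { [D → n D E .] }  — reduce
  I12: { [E → , D .] }  — reduce
  I13: { [D → n , , .] }  — reduce
  I14: { [D → f E . f] }  — shift
  I15: { [D → f E f .] }  — reduce

Conflict in state I7:
  Shift-reduce conflict between [D → n g .] and [D → g . f n]
So the grammar is NOT LR(0).

Answer: No. Shift-reduce conflict between [D → n g .] and [D → g . f n]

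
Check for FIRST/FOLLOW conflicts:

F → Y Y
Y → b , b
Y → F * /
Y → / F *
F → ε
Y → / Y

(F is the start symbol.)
Yes. F → Y Y with FOLLOW(F) on { '*' }

Nullable non-terminals: F.
FIRST sets used below: FIRST(Y) = { '*', '/', 'b' }

F: nullable alternative(s) F → ε; FOLLOW(F) = { $, '*' }
  F → Y Y: FIRST \ {ε} = { '*', '/', 'b' } — overlaps FOLLOW(F) on { '*' }: CONFLICT
  F → ε: FIRST \ {ε} = { } — this is the only nullable alternative, skip

Y has no nullable alternative, so no FIRST/FOLLOW check is needed there.

So the grammar has 1 FIRST/FOLLOW conflict (marked CONFLICT above).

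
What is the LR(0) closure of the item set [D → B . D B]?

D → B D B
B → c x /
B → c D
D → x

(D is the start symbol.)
To compute CLOSURE, for each item [A → α.Bβ] where B is a non-terminal, add [B → .γ] for all productions B → γ; repeat for the newly added items until nothing changes.

Start with: [D → B . D B]
  [D → B . D B] has the dot before D: add [D → . B D B], [D → . x]
  [D → . B D B] has the dot before B: add [B → . c x /], [B → . c D]
No further items can be added.

CLOSURE = { [B → . c D], [B → . c x /], [D → . B D B], [D → . x], [D → B . D B] }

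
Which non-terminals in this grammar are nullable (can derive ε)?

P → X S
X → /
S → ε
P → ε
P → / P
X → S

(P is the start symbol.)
{ 'P', 'S', 'X' }

A non-terminal is nullable if it can derive ε (the empty string): either it has an ε-production, or it has a production whose right-hand side consists entirely of nullable non-terminals.

ε-productions: S → ε, P → ε
So S, P are immediately nullable.
X → S: every symbol on the right is nullable, so X is nullable too.
Every non-terminal is now nullable.
Nullable = { 'P', 'S', 'X' }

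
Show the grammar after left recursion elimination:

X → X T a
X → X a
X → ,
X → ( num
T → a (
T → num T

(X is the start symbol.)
X → , X'
X → ( num X'
X' → T a X'
X' → a X'
X' → ε
T → a (
T → num T

X is directly left-recursive. The standard transformation for
  A → A α₁ | ... | A α_m | β₁ | ... | β_n
is
  A  → β₁ A' | ... | β_n A'
  A' → α₁ A' | ... | α_m A' | ε

X → , becomes X → , X'
X → ( num becomes X → ( num X'
X → X T a becomes X' → T a X'
X → X a becomes X' → a X'
Add X' → ε

Productions for other non-terminals are unchanged:
  T → a (
  T → num T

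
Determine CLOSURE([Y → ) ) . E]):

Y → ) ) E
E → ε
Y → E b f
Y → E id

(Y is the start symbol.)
{ [E → .], [Y → ) ) . E] }

Start with: [Y → ) ) . E]
  [Y → ) ) . E] has the dot before E: add [E → .]
No further items can be added.

CLOSURE = { [E → .], [Y → ) ) . E] }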